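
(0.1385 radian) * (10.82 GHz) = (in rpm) 1.431e+10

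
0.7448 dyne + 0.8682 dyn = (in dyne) 1.613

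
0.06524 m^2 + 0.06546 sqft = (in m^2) 0.07132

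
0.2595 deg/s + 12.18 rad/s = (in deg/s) 698.1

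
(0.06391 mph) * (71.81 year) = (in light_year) 6.839e-09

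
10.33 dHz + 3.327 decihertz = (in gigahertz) 1.366e-09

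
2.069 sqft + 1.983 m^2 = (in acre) 0.0005375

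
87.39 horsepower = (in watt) 6.517e+04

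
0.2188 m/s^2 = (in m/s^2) 0.2188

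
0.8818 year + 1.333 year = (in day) 808.4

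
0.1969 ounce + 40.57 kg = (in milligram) 4.058e+07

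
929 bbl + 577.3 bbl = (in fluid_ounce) 8.098e+06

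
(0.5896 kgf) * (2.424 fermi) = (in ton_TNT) 3.35e-24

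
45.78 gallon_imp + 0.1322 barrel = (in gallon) 60.53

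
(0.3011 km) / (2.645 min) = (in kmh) 6.83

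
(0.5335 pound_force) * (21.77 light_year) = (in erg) 4.888e+24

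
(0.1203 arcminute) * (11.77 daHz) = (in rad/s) 0.004119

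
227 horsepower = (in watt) 1.693e+05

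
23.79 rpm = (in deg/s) 142.7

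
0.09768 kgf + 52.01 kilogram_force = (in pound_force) 114.9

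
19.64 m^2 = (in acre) 0.004853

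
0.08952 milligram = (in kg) 8.952e-08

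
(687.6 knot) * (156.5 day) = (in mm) 4.783e+12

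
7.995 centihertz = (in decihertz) 0.7995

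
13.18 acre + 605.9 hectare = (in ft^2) 6.579e+07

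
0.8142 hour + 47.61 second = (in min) 49.65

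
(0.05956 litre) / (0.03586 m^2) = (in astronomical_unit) 1.11e-14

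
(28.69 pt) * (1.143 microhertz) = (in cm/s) 1.157e-06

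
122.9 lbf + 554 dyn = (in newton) 546.7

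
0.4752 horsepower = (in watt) 354.4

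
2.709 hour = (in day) 0.1129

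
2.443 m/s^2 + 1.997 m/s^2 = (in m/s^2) 4.44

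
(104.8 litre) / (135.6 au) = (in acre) 1.277e-18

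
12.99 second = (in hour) 0.003608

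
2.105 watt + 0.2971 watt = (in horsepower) 0.003221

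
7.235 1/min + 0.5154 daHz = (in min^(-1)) 316.5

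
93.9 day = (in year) 0.2573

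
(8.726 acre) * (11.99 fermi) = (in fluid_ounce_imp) 1.49e-05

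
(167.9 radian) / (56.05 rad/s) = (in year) 9.499e-08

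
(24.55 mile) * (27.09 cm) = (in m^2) 1.07e+04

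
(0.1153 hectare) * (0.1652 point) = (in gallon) 17.75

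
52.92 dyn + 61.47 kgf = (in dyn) 6.028e+07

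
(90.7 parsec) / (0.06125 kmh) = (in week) 2.72e+14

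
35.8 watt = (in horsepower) 0.04801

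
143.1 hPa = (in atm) 0.1412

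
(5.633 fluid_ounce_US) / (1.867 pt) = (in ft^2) 2.722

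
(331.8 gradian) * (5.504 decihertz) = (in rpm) 27.39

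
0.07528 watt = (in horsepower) 0.000101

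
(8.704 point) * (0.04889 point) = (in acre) 1.309e-11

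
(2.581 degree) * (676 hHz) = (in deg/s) 1.745e+05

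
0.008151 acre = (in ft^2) 355.1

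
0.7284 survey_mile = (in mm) 1.172e+06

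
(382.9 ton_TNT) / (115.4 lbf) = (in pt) 8.847e+12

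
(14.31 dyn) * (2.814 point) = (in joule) 1.421e-07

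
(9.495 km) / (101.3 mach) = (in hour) 7.647e-05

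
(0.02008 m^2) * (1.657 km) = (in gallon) 8790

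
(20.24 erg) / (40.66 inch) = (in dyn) 0.196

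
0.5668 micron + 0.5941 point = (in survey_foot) 0.0006895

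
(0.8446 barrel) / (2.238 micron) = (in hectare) 6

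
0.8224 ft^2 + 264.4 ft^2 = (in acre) 0.006089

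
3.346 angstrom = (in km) 3.346e-13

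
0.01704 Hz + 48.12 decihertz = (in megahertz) 4.829e-06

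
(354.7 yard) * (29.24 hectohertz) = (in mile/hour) 2.121e+06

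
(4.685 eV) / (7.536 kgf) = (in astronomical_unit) 6.789e-32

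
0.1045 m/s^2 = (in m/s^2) 0.1045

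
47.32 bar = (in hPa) 4.732e+04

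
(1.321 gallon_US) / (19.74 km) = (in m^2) 2.533e-07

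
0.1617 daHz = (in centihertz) 161.7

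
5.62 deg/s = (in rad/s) 0.09809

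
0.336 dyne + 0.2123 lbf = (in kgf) 0.0963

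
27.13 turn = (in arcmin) 5.86e+05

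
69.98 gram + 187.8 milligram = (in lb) 0.1547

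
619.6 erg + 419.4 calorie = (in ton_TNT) 4.194e-07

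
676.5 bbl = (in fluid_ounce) 3.637e+06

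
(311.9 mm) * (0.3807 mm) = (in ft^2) 0.001278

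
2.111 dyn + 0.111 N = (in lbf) 0.02496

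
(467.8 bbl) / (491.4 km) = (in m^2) 0.0001514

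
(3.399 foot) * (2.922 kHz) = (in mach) 8.891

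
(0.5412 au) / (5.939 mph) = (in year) 967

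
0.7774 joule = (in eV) 4.852e+18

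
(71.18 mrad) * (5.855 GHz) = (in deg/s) 2.388e+10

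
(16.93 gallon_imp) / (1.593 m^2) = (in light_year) 5.107e-18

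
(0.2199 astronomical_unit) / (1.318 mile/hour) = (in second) 5.583e+10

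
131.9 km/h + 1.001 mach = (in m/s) 377.5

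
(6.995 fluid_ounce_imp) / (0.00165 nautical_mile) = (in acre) 1.607e-08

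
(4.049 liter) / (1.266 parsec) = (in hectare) 1.036e-23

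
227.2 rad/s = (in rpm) 2170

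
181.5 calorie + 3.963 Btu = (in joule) 4941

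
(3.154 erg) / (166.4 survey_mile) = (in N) 1.178e-12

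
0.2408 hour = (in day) 0.01003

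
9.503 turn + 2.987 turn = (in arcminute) 2.698e+05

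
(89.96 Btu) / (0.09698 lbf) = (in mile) 136.7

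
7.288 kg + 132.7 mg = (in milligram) 7.288e+06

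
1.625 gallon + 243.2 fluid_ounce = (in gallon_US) 3.525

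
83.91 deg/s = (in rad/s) 1.465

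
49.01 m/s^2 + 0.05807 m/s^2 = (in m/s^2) 49.07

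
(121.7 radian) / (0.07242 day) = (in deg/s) 1.114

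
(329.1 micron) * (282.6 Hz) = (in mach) 0.0002731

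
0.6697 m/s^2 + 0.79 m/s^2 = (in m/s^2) 1.46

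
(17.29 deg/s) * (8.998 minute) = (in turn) 25.93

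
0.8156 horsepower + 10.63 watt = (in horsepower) 0.8299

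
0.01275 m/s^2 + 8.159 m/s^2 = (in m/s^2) 8.172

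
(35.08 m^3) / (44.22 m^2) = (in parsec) 2.571e-17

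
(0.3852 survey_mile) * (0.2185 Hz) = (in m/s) 135.5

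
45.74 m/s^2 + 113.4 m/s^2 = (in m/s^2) 159.1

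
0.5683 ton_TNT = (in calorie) 5.683e+08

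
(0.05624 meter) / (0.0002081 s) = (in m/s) 270.3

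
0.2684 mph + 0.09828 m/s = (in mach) 0.000641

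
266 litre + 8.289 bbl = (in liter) 1584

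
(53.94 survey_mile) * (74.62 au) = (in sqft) 1.043e+19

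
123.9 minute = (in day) 0.08604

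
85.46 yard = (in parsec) 2.532e-15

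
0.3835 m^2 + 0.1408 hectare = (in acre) 0.348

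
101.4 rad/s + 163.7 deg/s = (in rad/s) 104.3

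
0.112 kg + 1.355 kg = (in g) 1467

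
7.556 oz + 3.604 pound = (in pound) 4.076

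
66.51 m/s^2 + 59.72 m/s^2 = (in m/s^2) 126.2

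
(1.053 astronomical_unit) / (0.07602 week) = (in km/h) 1.233e+07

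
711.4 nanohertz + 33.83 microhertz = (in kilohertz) 3.454e-08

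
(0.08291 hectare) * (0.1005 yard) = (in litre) 7.619e+04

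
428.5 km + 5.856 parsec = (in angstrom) 1.807e+27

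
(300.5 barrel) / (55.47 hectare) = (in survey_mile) 5.352e-08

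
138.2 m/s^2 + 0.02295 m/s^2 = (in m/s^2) 138.2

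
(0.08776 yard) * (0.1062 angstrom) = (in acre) 2.106e-16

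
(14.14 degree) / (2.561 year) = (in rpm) 2.918e-08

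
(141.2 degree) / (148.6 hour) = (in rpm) 4.399e-05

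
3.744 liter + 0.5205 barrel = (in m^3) 0.0865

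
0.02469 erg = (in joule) 2.469e-09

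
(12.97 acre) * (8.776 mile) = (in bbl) 4.663e+09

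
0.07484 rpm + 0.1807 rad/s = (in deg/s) 10.8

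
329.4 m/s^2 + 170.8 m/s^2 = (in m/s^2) 500.2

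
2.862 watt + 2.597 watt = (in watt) 5.459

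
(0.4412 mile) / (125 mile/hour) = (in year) 4.029e-07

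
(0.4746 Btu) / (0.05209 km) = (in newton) 9.613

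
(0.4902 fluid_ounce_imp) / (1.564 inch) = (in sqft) 0.003774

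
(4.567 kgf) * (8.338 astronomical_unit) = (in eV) 3.487e+32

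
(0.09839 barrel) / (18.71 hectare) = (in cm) 8.361e-06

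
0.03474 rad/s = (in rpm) 0.3317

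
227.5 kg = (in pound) 501.6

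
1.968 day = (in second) 1.7e+05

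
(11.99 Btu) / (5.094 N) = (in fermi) 2.483e+18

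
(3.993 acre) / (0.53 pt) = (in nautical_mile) 4.667e+04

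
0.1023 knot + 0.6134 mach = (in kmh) 752.1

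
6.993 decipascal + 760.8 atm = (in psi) 1.118e+04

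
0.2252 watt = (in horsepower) 0.000302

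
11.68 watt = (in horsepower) 0.01566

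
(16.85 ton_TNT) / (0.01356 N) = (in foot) 1.706e+13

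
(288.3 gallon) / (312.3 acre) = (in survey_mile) 5.366e-10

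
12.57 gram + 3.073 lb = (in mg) 1.406e+06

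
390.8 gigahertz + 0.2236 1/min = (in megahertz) 3.908e+05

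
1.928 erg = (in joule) 1.928e-07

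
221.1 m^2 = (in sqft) 2380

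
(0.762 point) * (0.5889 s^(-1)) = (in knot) 0.0003077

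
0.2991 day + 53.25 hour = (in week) 0.3597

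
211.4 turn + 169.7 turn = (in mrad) 2.395e+06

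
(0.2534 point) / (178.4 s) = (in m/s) 5.011e-07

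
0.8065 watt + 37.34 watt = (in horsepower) 0.05116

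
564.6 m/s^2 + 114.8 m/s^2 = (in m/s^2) 679.4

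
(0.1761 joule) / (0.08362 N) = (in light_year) 2.226e-16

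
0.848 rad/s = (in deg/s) 48.59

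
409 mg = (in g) 0.409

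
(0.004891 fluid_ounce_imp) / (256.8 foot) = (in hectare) 1.775e-13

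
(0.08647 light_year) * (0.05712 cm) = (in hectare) 4.673e+07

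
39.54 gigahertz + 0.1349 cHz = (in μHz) 3.954e+16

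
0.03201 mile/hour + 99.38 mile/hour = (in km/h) 160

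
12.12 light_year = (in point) 3.25e+20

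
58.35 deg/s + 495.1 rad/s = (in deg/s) 2.843e+04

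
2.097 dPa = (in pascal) 0.2097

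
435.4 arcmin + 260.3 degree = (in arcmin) 1.605e+04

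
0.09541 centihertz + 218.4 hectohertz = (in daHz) 2184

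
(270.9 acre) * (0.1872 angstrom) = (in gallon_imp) 0.004514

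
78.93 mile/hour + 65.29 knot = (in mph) 154.1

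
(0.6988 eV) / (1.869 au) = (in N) 4.004e-31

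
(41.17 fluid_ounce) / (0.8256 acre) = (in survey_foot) 1.196e-06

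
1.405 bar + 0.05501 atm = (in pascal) 1.461e+05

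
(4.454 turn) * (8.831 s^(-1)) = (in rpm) 2360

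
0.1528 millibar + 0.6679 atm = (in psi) 9.818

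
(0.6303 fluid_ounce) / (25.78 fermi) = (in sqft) 7.783e+09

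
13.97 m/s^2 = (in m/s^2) 13.97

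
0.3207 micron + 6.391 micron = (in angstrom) 6.712e+04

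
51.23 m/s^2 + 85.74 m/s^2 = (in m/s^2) 137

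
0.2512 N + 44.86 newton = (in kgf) 4.6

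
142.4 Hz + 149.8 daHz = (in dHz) 1.64e+04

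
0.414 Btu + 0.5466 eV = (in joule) 436.8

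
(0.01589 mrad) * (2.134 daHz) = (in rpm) 0.003238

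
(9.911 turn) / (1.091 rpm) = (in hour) 0.1514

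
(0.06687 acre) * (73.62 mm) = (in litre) 1.992e+04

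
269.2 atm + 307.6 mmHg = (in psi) 3962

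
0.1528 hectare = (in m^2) 1528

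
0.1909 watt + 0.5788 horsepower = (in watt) 431.8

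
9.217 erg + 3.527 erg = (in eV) 7.954e+12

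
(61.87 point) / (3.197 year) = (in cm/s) 2.165e-08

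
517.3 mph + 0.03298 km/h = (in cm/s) 2.313e+04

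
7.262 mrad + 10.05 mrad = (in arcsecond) 3571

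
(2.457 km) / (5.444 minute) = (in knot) 14.62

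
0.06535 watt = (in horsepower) 8.764e-05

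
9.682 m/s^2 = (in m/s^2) 9.682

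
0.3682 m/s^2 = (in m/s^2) 0.3682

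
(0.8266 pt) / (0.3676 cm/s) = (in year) 2.515e-09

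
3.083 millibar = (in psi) 0.04472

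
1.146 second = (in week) 1.895e-06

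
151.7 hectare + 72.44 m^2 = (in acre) 374.9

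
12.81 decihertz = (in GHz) 1.281e-09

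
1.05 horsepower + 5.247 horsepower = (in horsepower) 6.297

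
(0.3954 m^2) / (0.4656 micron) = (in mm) 8.492e+08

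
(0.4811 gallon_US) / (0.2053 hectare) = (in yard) 9.701e-07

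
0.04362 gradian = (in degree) 0.03926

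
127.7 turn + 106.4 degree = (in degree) 4.608e+04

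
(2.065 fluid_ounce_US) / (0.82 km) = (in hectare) 7.447e-12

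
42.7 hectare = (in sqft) 4.596e+06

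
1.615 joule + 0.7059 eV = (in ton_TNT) 3.86e-10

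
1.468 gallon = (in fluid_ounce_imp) 195.6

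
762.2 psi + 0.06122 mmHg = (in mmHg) 3.942e+04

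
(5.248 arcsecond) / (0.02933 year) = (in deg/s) 1.576e-09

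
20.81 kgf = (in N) 204.1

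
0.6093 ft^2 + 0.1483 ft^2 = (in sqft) 0.7576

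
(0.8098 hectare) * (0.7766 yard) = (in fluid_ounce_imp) 2.024e+08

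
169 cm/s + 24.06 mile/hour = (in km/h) 44.8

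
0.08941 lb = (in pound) 0.08941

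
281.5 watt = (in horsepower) 0.3775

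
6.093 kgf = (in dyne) 5.975e+06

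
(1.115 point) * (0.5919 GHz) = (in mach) 683.8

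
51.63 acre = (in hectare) 20.89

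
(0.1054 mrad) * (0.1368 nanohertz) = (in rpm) 1.377e-13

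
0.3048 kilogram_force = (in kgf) 0.3048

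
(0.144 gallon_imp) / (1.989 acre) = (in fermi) 8.133e+07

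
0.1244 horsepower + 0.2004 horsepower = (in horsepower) 0.3248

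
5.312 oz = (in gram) 150.6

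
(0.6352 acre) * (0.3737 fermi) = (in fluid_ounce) 3.248e-08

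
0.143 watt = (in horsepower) 0.0001918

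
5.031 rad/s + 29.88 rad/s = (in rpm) 333.4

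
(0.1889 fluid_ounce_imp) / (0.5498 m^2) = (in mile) 6.066e-09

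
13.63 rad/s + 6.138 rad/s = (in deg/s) 1133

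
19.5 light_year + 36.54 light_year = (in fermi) 5.302e+32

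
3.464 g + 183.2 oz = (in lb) 11.46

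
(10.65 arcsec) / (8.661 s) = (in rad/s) 5.962e-06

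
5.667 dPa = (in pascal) 0.5667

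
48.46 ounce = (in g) 1374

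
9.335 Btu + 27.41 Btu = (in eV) 2.42e+23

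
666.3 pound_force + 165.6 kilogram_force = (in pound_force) 1031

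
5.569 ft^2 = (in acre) 0.0001278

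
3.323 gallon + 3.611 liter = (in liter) 16.19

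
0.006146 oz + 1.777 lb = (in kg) 0.8062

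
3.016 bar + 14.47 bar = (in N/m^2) 1.749e+06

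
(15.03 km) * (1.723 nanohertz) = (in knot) 5.034e-05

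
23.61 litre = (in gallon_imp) 5.193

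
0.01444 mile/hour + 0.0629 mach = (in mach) 0.06292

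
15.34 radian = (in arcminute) 5.274e+04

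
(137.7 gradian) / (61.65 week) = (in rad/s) 5.801e-08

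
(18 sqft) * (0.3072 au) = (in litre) 7.685e+13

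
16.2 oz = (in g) 459.3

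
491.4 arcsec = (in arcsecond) 491.4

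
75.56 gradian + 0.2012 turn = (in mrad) 2451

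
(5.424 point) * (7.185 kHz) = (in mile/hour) 30.75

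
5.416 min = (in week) 0.0005373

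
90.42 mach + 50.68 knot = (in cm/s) 3.081e+06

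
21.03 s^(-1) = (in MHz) 2.103e-05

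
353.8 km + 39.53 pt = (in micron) 3.538e+11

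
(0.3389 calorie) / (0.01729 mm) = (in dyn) 8.201e+09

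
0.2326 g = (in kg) 0.0002326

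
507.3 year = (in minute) 2.666e+08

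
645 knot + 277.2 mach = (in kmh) 3.41e+05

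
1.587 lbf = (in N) 7.059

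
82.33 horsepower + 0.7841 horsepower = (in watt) 6.198e+04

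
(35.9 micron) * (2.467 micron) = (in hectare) 8.857e-15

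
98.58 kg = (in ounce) 3477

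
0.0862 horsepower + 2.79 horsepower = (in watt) 2145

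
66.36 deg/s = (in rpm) 11.06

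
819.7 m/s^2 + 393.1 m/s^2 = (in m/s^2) 1213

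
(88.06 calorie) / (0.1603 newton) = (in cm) 2.298e+05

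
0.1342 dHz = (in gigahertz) 1.342e-11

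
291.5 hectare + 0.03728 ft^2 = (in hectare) 291.5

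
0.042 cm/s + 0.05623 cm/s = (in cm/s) 0.09823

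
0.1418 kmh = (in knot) 0.07657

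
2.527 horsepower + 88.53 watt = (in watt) 1973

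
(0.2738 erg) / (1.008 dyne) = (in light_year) 2.871e-19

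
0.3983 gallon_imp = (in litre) 1.811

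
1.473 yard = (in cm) 134.7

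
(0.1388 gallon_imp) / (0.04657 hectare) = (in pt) 0.003841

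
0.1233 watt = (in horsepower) 0.0001653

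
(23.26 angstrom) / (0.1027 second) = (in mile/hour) 5.066e-08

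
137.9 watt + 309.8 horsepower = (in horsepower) 310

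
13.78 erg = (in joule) 1.378e-06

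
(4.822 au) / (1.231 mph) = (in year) 4.157e+04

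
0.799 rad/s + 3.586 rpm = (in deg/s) 67.3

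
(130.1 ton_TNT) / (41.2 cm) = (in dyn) 1.321e+17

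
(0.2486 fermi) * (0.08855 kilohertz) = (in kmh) 7.925e-14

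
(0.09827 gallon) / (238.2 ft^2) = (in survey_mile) 1.045e-08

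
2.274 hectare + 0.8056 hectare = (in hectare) 3.08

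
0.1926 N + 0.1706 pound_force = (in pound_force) 0.2139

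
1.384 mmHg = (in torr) 1.384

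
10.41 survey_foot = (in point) 8994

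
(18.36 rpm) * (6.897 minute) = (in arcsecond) 1.641e+08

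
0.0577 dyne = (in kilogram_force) 5.884e-08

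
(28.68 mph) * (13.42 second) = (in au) 1.15e-09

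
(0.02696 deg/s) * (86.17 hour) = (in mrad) 1.46e+05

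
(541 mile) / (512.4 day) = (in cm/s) 1.967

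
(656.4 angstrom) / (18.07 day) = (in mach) 1.235e-16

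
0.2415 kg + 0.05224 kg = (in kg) 0.2937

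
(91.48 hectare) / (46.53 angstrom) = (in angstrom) 1.966e+24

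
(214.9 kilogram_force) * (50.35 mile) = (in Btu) 1.619e+05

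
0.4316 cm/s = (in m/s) 0.004316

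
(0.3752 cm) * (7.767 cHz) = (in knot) 0.0005665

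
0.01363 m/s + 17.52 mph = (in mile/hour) 17.55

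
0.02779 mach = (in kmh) 34.06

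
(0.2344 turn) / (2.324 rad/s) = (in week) 1.048e-06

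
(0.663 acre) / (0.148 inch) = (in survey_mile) 443.5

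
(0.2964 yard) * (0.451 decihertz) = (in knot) 0.02376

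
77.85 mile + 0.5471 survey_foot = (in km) 125.3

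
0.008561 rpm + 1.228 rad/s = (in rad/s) 1.229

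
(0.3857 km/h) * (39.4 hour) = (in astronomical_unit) 1.016e-07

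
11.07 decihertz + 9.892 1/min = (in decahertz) 0.1272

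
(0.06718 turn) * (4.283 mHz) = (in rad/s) 0.001808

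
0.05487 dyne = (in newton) 5.487e-07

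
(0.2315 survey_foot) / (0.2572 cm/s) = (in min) 0.4572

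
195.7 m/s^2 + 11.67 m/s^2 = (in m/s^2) 207.4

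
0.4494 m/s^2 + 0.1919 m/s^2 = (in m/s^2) 0.6413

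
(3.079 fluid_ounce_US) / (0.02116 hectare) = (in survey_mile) 2.674e-10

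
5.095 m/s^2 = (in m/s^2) 5.095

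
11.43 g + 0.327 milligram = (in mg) 1.143e+04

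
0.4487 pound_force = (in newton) 1.996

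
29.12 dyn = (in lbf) 6.546e-05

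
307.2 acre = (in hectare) 124.3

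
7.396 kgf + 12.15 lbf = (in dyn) 1.266e+07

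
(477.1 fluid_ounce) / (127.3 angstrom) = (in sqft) 1.193e+07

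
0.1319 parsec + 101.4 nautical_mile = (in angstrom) 4.07e+25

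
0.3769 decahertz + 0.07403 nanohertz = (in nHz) 3.769e+09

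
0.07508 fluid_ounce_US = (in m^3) 2.22e-06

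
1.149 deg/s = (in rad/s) 0.02005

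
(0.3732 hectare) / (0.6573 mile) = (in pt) 1e+04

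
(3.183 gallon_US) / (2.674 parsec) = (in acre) 3.608e-23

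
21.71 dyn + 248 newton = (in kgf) 25.29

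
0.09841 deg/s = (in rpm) 0.0164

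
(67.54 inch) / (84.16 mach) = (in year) 1.898e-12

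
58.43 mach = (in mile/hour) 4.45e+04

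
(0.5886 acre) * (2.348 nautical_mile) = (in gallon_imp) 2.278e+09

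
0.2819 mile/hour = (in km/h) 0.4537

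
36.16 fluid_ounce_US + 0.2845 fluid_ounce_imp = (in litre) 1.077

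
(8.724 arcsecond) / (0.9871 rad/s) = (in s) 4.285e-05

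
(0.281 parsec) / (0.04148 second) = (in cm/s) 2.09e+19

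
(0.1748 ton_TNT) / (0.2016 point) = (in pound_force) 2.312e+12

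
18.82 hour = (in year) 0.002148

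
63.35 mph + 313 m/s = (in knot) 663.5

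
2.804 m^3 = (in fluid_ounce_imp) 9.869e+04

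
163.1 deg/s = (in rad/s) 2.847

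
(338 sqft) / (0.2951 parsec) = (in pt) 9.775e-12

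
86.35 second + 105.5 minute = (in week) 0.01061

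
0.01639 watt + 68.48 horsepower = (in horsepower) 68.48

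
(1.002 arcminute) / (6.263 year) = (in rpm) 1.409e-11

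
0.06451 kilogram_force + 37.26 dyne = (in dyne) 6.33e+04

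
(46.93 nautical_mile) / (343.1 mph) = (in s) 566.7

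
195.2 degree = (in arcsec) 7.027e+05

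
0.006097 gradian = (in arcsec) 19.75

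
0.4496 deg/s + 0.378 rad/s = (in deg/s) 22.11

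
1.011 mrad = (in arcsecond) 208.5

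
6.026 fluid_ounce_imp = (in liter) 0.1712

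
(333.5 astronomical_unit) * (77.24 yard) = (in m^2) 3.524e+15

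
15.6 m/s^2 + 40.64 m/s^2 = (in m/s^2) 56.24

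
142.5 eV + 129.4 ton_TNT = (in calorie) 1.294e+11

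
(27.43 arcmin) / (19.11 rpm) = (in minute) 6.645e-05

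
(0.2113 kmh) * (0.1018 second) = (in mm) 5.975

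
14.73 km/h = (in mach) 0.01202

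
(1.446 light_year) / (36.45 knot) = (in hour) 2.027e+11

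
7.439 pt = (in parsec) 8.505e-20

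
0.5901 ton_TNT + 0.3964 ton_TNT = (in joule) 4.128e+09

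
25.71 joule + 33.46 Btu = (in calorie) 8444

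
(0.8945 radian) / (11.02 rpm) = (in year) 2.458e-08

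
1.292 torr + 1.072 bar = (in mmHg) 805.4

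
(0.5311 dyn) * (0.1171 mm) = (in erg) 0.006219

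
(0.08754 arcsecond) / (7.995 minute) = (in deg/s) 5.069e-08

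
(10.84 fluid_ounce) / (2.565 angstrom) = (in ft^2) 1.345e+07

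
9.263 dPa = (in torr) 0.006948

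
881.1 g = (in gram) 881.1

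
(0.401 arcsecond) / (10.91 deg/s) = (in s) 1.021e-05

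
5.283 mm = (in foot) 0.01733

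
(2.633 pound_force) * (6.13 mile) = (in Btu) 109.5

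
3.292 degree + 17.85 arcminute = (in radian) 0.06265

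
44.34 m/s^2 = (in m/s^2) 44.34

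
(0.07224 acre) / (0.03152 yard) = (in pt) 2.875e+07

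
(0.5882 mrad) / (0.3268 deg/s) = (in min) 0.001719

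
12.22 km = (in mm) 1.222e+07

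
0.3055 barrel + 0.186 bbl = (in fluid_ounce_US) 2642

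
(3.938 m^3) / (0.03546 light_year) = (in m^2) 1.174e-14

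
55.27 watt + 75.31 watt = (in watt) 130.6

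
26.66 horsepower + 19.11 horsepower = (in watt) 3.413e+04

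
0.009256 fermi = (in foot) 3.037e-17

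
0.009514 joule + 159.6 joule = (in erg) 1.596e+09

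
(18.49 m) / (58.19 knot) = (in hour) 0.0001716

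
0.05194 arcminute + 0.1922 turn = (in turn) 0.1922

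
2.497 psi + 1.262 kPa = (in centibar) 18.48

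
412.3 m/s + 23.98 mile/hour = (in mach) 1.242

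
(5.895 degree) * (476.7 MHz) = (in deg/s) 2.81e+09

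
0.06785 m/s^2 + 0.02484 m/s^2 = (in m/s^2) 0.09269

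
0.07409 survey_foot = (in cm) 2.258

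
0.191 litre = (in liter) 0.191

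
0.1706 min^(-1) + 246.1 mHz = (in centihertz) 24.89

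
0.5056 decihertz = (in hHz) 0.0005056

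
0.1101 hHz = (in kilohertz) 0.01101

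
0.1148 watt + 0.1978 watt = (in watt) 0.3126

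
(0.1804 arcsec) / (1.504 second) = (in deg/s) 3.332e-05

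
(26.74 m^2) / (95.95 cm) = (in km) 0.02787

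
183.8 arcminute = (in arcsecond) 1.103e+04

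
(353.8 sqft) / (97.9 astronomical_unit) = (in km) 2.244e-15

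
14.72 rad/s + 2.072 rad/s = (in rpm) 160.4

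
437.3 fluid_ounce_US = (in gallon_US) 3.416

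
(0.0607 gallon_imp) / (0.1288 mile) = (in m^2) 1.331e-06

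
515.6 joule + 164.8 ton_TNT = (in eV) 4.304e+30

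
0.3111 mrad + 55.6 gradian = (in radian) 0.8737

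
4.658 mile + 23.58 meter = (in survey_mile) 4.673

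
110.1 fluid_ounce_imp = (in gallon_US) 0.8264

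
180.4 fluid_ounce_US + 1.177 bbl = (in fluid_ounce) 6508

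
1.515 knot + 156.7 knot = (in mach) 0.239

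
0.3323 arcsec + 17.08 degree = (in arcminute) 1025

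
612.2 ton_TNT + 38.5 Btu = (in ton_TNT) 612.2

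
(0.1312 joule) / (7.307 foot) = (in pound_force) 0.01324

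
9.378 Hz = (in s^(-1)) 9.378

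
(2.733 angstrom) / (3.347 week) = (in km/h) 4.86e-16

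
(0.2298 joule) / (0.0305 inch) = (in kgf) 30.25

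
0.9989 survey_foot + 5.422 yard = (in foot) 17.26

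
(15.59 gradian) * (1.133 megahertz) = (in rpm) 2.65e+06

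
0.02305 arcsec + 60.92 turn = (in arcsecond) 7.895e+07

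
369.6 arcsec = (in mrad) 1.792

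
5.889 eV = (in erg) 9.435e-12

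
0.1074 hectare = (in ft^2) 1.156e+04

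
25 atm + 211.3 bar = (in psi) 3432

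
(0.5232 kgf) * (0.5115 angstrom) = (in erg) 0.002624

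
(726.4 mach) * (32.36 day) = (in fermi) 6.915e+26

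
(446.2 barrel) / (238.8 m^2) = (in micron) 2.971e+05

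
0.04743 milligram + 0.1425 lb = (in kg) 0.06464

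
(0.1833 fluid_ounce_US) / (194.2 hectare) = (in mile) 1.734e-15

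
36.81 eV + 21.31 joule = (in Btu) 0.0202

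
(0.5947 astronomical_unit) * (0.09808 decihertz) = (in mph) 1.952e+09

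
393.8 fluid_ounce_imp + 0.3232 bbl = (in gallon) 16.53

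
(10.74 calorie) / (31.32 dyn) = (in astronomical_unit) 9.591e-07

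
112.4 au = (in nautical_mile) 9.079e+09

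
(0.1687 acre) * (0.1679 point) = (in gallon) 10.68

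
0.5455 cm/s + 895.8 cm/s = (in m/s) 8.963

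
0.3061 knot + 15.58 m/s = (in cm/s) 1574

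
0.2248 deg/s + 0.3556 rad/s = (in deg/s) 20.6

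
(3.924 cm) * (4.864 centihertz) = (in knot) 0.00371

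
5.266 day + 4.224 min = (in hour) 126.5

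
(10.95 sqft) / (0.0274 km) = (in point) 105.2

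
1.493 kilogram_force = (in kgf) 1.493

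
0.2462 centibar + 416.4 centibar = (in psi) 60.43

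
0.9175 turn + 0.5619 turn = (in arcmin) 3.196e+04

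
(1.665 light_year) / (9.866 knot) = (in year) 9.841e+07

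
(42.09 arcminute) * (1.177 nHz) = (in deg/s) 8.257e-10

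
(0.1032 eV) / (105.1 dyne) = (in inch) 6.194e-16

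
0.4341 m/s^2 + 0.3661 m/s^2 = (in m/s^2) 0.8002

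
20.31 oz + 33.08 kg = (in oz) 1187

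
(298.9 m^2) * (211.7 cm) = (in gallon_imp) 1.392e+05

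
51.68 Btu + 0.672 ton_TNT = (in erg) 2.812e+16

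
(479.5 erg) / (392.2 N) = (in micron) 0.1223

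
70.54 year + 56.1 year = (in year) 126.6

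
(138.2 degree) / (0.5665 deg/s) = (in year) 7.736e-06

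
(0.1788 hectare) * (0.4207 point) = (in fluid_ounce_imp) 9339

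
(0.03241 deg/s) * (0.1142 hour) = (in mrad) 232.6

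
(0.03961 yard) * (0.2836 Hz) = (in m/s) 0.01027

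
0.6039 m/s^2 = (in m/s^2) 0.6039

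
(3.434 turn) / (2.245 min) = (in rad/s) 0.1602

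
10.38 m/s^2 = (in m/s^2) 10.38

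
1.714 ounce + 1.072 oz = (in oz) 2.786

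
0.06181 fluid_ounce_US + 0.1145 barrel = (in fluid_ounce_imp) 640.8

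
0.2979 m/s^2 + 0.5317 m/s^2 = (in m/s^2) 0.8296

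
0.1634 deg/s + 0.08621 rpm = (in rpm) 0.1134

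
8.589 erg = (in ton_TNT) 2.053e-16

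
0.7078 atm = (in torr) 537.9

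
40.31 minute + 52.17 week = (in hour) 8765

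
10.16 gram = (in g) 10.16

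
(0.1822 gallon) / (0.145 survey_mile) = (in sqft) 3.181e-05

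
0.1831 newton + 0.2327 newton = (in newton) 0.4158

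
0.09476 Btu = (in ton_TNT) 2.39e-08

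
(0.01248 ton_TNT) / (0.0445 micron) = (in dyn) 1.173e+20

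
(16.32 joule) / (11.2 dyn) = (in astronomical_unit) 9.74e-07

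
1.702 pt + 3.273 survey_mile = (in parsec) 1.707e-13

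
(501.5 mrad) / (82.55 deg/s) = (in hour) 9.669e-05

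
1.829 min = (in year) 3.48e-06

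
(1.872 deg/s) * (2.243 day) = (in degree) 3.628e+05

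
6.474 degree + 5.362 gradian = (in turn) 0.03139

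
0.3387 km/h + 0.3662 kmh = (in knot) 0.3806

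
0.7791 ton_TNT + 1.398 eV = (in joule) 3.26e+09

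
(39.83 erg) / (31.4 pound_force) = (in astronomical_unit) 1.906e-19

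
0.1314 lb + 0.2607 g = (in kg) 0.05986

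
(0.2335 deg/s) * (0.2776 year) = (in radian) 3.568e+04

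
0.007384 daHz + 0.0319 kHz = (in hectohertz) 0.3197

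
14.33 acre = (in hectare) 5.799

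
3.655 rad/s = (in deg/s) 209.4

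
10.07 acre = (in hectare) 4.075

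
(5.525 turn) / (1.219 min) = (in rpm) 4.532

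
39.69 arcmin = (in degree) 0.6615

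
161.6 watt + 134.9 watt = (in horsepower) 0.3976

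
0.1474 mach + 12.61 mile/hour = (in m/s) 55.83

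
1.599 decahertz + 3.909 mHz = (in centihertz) 1599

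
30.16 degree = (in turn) 0.08378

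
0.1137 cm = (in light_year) 1.202e-19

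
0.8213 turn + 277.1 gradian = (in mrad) 9513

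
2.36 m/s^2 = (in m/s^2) 2.36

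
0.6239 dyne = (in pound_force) 1.403e-06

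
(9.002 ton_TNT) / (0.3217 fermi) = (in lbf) 2.632e+25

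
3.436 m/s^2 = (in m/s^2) 3.436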